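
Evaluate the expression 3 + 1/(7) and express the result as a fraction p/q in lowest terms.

Build up convergents one term at a time:
a_0 = 3: 3/1
a_1 = 7: 22/7

22/7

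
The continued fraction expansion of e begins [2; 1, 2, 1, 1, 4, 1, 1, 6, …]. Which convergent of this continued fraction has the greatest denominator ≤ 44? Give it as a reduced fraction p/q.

List convergents until the denominator exceeds the bound:
a_0 = 2: 2/1  (≤ bound)
a_1 = 1: 3/1  (≤ bound)
a_2 = 2: 8/3  (≤ bound)
a_3 = 1: 11/4  (≤ bound)
a_4 = 1: 19/7  (≤ bound)
a_5 = 4: 87/32  (≤ bound)
a_6 = 1: 106/39  (≤ bound)
a_7 = 1: 193/71  (> 44, stop)

106/39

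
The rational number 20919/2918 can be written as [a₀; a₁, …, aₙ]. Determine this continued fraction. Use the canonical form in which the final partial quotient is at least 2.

20919 ÷ 2918 → quotient 7, remainder 493
2918 ÷ 493 → quotient 5, remainder 453
493 ÷ 453 → quotient 1, remainder 40
453 ÷ 40 → quotient 11, remainder 13
40 ÷ 13 → quotient 3, remainder 1
13 ÷ 1 → quotient 13, remainder 0

[7; 5, 1, 11, 3, 13]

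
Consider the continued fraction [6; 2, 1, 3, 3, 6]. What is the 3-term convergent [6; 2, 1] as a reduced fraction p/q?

Use the convergent recurrence hₖ = aₖ·hₖ₋₁ + hₖ₋₂ (and likewise for the denominators kₖ):
a_0 = 6: 6/1
a_1 = 2: 13/2
a_2 = 1: 19/3

19/3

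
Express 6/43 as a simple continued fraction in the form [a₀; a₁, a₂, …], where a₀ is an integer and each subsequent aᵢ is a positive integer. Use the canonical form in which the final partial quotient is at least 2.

6 = 0·43 + 6, so a_0 = 0
43 = 7·6 + 1, so a_1 = 7
6 = 6·1 + 0, so a_2 = 6

[0; 7, 6]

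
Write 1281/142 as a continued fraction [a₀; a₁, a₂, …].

[9; 47, 3]

Repeatedly divide and take the remainder:
⌊1281/142⌋ = 9, remainder 3
⌊142/3⌋ = 47, remainder 1
⌊3/1⌋ = 3, remainder 0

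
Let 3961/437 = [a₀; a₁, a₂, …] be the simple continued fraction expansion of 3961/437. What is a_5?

3961 ÷ 437 → quotient 9, remainder 28
437 ÷ 28 → quotient 15, remainder 17
28 ÷ 17 → quotient 1, remainder 11
17 ÷ 11 → quotient 1, remainder 6
11 ÷ 6 → quotient 1, remainder 5
6 ÷ 5 → quotient 1, remainder 1

1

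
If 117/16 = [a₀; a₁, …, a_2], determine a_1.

3

Run the Euclidean algorithm, recording each quotient:
⌊117/16⌋ = 7, remainder 5
⌊16/5⌋ = 3, remainder 1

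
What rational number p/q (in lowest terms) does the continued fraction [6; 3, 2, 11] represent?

503/80

Start with 11.
2 + 1/(11/1) = 2 + 1/11 = 23/11
3 + 1/(23/11) = 3 + 11/23 = 80/23
6 + 1/(80/23) = 6 + 23/80 = 503/80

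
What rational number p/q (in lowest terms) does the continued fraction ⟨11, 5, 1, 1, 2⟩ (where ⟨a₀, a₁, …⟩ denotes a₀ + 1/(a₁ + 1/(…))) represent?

313/28

Start with 2.
1 + 1/(2/1) = 1 + 1/2 = 3/2
1 + 1/(3/2) = 1 + 2/3 = 5/3
5 + 1/(5/3) = 5 + 3/5 = 28/5
11 + 1/(28/5) = 11 + 5/28 = 313/28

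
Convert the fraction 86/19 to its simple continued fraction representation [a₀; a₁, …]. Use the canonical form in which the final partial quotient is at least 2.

86 = 4·19 + 10, so a_0 = 4
19 = 1·10 + 9, so a_1 = 1
10 = 1·9 + 1, so a_2 = 1
9 = 9·1 + 0, so a_3 = 9

[4; 1, 1, 9]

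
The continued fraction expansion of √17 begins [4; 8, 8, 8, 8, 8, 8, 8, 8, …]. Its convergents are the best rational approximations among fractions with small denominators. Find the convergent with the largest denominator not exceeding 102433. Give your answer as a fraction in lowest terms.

a_0 = 4: 4/1  (≤ bound)
a_1 = 8: 33/8  (≤ bound)
a_2 = 8: 268/65  (≤ bound)
a_3 = 8: 2177/528  (≤ bound)
a_4 = 8: 17684/4289  (≤ bound)
a_5 = 8: 143649/34840  (≤ bound)
a_6 = 8: 1166876/283009  (> 102433, stop)

143649/34840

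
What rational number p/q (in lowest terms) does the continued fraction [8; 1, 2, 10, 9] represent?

Start with 9.
10 + 1/(9/1) = 10 + 1/9 = 91/9
2 + 1/(91/9) = 2 + 9/91 = 191/91
1 + 1/(191/91) = 1 + 91/191 = 282/191
8 + 1/(282/191) = 8 + 191/282 = 2447/282

2447/282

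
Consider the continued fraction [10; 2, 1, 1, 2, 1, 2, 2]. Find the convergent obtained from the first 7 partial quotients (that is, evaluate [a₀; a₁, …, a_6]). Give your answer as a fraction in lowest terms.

Use the convergent recurrence hₖ = aₖ·hₖ₋₁ + hₖ₋₂ (and likewise for the denominators kₖ):
a_0 = 10: 10/1
a_1 = 2: 21/2
a_2 = 1: 31/3
a_3 = 1: 52/5
a_4 = 2: 135/13
a_5 = 1: 187/18
a_6 = 2: 509/49

509/49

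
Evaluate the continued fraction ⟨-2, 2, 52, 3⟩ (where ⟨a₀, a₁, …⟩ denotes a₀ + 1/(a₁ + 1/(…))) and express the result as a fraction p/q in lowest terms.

Starting at the tail and folding back:
Start with 3.
52 + 1/(3/1) = 52 + 1/3 = 157/3
2 + 1/(157/3) = 2 + 3/157 = 317/157
-2 + 1/(317/157) = -2 + 157/317 = -477/317

-477/317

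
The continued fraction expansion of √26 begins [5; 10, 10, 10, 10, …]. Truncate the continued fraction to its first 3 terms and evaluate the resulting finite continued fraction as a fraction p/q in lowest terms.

515/101

Build up convergents one term at a time:
a_0 = 5: 5/1
a_1 = 10: 51/10
a_2 = 10: 515/101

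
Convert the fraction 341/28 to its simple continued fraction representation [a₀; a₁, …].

341 = 12·28 + 5, so a_0 = 12
28 = 5·5 + 3, so a_1 = 5
5 = 1·3 + 2, so a_2 = 1
3 = 1·2 + 1, so a_3 = 1
2 = 2·1 + 0, so a_4 = 2

[12; 5, 1, 1, 2]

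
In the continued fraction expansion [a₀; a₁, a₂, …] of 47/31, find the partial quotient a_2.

1

47 = 1·31 + 16, so a_0 = 1
31 = 1·16 + 15, so a_1 = 1
16 = 1·15 + 1, so a_2 = 1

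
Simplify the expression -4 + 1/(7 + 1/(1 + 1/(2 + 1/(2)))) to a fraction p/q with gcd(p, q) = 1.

-209/54

a_0 = -4: -4/1
a_1 = 7: -27/7
a_2 = 1: -31/8
a_3 = 2: -89/23
a_4 = 2: -209/54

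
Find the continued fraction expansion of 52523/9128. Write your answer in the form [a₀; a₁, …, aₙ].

[5; 1, 3, 15, 5, 1, 11, 2]

52523 = 5·9128 + 6883, so a_0 = 5
9128 = 1·6883 + 2245, so a_1 = 1
6883 = 3·2245 + 148, so a_2 = 3
2245 = 15·148 + 25, so a_3 = 15
148 = 5·25 + 23, so a_4 = 5
25 = 1·23 + 2, so a_5 = 1
23 = 11·2 + 1, so a_6 = 11
2 = 2·1 + 0, so a_7 = 2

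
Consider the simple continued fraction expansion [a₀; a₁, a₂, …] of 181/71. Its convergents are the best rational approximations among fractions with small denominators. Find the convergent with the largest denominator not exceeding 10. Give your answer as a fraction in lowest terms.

23/9

List convergents until the denominator exceeds the bound:
a_0 = 2: 2/1  (≤ bound)
a_1 = 1: 3/1  (≤ bound)
a_2 = 1: 5/2  (≤ bound)
a_3 = 4: 23/9  (≤ bound)
a_4 = 1: 28/11  (> 10, stop)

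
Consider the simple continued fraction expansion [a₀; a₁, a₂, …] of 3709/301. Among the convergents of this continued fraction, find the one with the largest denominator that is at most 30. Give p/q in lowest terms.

a_0 = 12: 12/1  (≤ bound)
a_1 = 3: 37/3  (≤ bound)
a_2 = 9: 345/28  (≤ bound)
a_3 = 1: 382/31  (> 30, stop)

345/28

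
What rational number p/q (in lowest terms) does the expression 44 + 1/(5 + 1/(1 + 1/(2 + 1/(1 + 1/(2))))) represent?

2783/63

Build up convergents one term at a time:
a_0 = 44: 44/1
a_1 = 5: 221/5
a_2 = 1: 265/6
a_3 = 2: 751/17
a_4 = 1: 1016/23
a_5 = 2: 2783/63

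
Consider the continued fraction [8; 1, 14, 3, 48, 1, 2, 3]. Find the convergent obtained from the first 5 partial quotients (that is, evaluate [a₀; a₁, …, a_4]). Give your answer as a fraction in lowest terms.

19862/2223

a_0 = 8: 8/1
a_1 = 1: 9/1
a_2 = 14: 134/15
a_3 = 3: 411/46
a_4 = 48: 19862/2223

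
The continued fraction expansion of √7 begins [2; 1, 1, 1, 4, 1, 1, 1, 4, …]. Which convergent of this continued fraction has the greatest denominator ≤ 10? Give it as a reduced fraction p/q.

8/3

List convergents until the denominator exceeds the bound:
a_0 = 2: 2/1  (≤ bound)
a_1 = 1: 3/1  (≤ bound)
a_2 = 1: 5/2  (≤ bound)
a_3 = 1: 8/3  (≤ bound)
a_4 = 4: 37/14  (> 10, stop)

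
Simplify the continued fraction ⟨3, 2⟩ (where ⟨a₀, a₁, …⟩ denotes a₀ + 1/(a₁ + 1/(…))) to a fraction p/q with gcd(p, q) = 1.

Start with 2.
3 + 1/(2/1) = 3 + 1/2 = 7/2

7/2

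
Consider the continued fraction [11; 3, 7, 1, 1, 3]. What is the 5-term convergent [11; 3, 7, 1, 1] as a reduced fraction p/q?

532/47

a_0 = 11: 11/1
a_1 = 3: 34/3
a_2 = 7: 249/22
a_3 = 1: 283/25
a_4 = 1: 532/47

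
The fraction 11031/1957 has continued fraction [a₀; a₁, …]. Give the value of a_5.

25

Run the Euclidean algorithm, recording each quotient:
11031 = 5·1957 + 1246, so a_0 = 5
1957 = 1·1246 + 711, so a_1 = 1
1246 = 1·711 + 535, so a_2 = 1
711 = 1·535 + 176, so a_3 = 1
535 = 3·176 + 7, so a_4 = 3
176 = 25·7 + 1, so a_5 = 25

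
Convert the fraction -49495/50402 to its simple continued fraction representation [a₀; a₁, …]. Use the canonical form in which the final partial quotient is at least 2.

[-1; 55, 1, 1, 3, 14, 9]

-49495 = -1·50402 + 907, so a_0 = -1
50402 = 55·907 + 517, so a_1 = 55
907 = 1·517 + 390, so a_2 = 1
517 = 1·390 + 127, so a_3 = 1
390 = 3·127 + 9, so a_4 = 3
127 = 14·9 + 1, so a_5 = 14
9 = 9·1 + 0, so a_6 = 9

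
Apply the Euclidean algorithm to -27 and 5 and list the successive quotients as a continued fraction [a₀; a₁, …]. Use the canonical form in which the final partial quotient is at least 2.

-27 ÷ 5 → quotient -6, remainder 3
5 ÷ 3 → quotient 1, remainder 2
3 ÷ 2 → quotient 1, remainder 1
2 ÷ 1 → quotient 2, remainder 0

[-6; 1, 1, 2]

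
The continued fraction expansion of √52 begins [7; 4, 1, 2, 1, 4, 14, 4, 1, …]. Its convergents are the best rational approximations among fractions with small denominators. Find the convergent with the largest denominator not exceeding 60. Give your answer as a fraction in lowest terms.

137/19

a_0 = 7: 7/1  (≤ bound)
a_1 = 4: 29/4  (≤ bound)
a_2 = 1: 36/5  (≤ bound)
a_3 = 2: 101/14  (≤ bound)
a_4 = 1: 137/19  (≤ bound)
a_5 = 4: 649/90  (> 60, stop)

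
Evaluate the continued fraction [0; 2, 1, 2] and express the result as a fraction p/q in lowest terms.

Use the convergent recurrence hₖ = aₖ·hₖ₋₁ + hₖ₋₂ (and likewise for the denominators kₖ):
a_0 = 0: 0/1
a_1 = 2: 1/2
a_2 = 1: 1/3
a_3 = 2: 3/8

3/8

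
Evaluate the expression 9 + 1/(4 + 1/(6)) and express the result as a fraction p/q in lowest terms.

231/25

a_0 = 9: 9/1
a_1 = 4: 37/4
a_2 = 6: 231/25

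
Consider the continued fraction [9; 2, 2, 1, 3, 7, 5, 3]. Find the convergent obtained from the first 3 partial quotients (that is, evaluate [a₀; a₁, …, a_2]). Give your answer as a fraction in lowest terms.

a_0 = 9: 9/1
a_1 = 2: 19/2
a_2 = 2: 47/5

47/5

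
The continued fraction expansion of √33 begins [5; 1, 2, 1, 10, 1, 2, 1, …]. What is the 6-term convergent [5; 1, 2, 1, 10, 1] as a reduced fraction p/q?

Starting at the tail and folding back:
Start with 1.
10 + 1/(1/1) = 10 + 1/1 = 11/1
1 + 1/(11/1) = 1 + 1/11 = 12/11
2 + 1/(12/11) = 2 + 11/12 = 35/12
1 + 1/(35/12) = 1 + 12/35 = 47/35
5 + 1/(47/35) = 5 + 35/47 = 270/47

270/47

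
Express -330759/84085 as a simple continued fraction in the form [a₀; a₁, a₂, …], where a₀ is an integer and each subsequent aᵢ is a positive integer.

Repeatedly divide and take the remainder:
⌊-330759/84085⌋ = -4, remainder 5581
⌊84085/5581⌋ = 15, remainder 370
⌊5581/370⌋ = 15, remainder 31
⌊370/31⌋ = 11, remainder 29
⌊31/29⌋ = 1, remainder 2
⌊29/2⌋ = 14, remainder 1
⌊2/1⌋ = 2, remainder 0

[-4; 15, 15, 11, 1, 14, 2]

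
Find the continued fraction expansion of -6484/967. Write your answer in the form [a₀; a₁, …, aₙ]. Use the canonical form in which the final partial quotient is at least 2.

[-7; 3, 2, 1, 1, 5, 10]

⌊-6484/967⌋ = -7, remainder 285
⌊967/285⌋ = 3, remainder 112
⌊285/112⌋ = 2, remainder 61
⌊112/61⌋ = 1, remainder 51
⌊61/51⌋ = 1, remainder 10
⌊51/10⌋ = 5, remainder 1
⌊10/1⌋ = 10, remainder 0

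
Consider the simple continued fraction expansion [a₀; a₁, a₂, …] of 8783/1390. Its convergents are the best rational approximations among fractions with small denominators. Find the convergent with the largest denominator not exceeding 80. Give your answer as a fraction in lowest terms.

a_0 = 6: 6/1  (≤ bound)
a_1 = 3: 19/3  (≤ bound)
a_2 = 7: 139/22  (≤ bound)
a_3 = 3: 436/69  (≤ bound)
a_4 = 1: 575/91  (> 80, stop)

436/69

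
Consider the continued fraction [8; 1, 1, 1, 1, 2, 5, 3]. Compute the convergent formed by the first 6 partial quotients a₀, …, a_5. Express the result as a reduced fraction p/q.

112/13

Compute successive convergents:
a_0 = 8: 8/1
a_1 = 1: 9/1
a_2 = 1: 17/2
a_3 = 1: 26/3
a_4 = 1: 43/5
a_5 = 2: 112/13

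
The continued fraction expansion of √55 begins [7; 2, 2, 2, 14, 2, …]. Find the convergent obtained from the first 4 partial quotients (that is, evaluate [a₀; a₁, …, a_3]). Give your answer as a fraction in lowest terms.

89/12

a_0 = 7: 7/1
a_1 = 2: 15/2
a_2 = 2: 37/5
a_3 = 2: 89/12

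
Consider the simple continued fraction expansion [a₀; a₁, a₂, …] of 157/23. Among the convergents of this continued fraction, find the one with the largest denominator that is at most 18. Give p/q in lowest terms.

a_0 = 6: 6/1  (≤ bound)
a_1 = 1: 7/1  (≤ bound)
a_2 = 4: 34/5  (≤ bound)
a_3 = 1: 41/6  (≤ bound)
a_4 = 3: 157/23  (> 18, stop)

41/6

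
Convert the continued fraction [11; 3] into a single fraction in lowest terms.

34/3

Use the convergent recurrence hₖ = aₖ·hₖ₋₁ + hₖ₋₂ (and likewise for the denominators kₖ):
a_0 = 11: 11/1
a_1 = 3: 34/3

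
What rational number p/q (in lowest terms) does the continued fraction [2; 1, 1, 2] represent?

13/5

a_0 = 2: 2/1
a_1 = 1: 3/1
a_2 = 1: 5/2
a_3 = 2: 13/5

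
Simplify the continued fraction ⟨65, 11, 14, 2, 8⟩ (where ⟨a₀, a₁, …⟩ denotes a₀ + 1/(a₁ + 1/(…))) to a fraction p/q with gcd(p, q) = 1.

Collapse the nested fraction from the inside out:
Start with 8.
2 + 1/(8/1) = 2 + 1/8 = 17/8
14 + 1/(17/8) = 14 + 8/17 = 246/17
11 + 1/(246/17) = 11 + 17/246 = 2723/246
65 + 1/(2723/246) = 65 + 246/2723 = 177241/2723

177241/2723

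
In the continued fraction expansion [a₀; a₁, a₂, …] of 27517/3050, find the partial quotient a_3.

27517 = 9·3050 + 67, so a_0 = 9
3050 = 45·67 + 35, so a_1 = 45
67 = 1·35 + 32, so a_2 = 1
35 = 1·32 + 3, so a_3 = 1

1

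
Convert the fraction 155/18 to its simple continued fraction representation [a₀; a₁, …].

[8; 1, 1, 1, 1, 3]

155 = 8·18 + 11, so a_0 = 8
18 = 1·11 + 7, so a_1 = 1
11 = 1·7 + 4, so a_2 = 1
7 = 1·4 + 3, so a_3 = 1
4 = 1·3 + 1, so a_4 = 1
3 = 3·1 + 0, so a_5 = 3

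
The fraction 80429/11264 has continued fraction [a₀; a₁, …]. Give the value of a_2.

Repeatedly divide and take the remainder:
80429 ÷ 11264 → quotient 7, remainder 1581
11264 ÷ 1581 → quotient 7, remainder 197
1581 ÷ 197 → quotient 8, remainder 5

8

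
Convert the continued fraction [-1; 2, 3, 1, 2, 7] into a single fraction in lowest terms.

Start with 7.
2 + 1/(7/1) = 2 + 1/7 = 15/7
1 + 1/(15/7) = 1 + 7/15 = 22/15
3 + 1/(22/15) = 3 + 15/22 = 81/22
2 + 1/(81/22) = 2 + 22/81 = 184/81
-1 + 1/(184/81) = -1 + 81/184 = -103/184

-103/184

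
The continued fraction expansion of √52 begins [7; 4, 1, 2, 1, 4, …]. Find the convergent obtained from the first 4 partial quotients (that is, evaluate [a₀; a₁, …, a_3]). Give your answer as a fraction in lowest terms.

101/14

Use the convergent recurrence hₖ = aₖ·hₖ₋₁ + hₖ₋₂ (and likewise for the denominators kₖ):
a_0 = 7: 7/1
a_1 = 4: 29/4
a_2 = 1: 36/5
a_3 = 2: 101/14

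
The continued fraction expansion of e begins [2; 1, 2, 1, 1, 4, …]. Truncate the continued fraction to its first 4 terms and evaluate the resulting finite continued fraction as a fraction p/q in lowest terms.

Build up convergents one term at a time:
a_0 = 2: 2/1
a_1 = 1: 3/1
a_2 = 2: 8/3
a_3 = 1: 11/4

11/4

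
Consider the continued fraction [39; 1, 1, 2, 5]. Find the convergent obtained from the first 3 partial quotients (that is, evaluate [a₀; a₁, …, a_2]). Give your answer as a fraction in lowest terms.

a_0 = 39: 39/1
a_1 = 1: 40/1
a_2 = 1: 79/2

79/2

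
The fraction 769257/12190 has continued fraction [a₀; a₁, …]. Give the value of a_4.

3

769257 ÷ 12190 → quotient 63, remainder 1287
12190 ÷ 1287 → quotient 9, remainder 607
1287 ÷ 607 → quotient 2, remainder 73
607 ÷ 73 → quotient 8, remainder 23
73 ÷ 23 → quotient 3, remainder 4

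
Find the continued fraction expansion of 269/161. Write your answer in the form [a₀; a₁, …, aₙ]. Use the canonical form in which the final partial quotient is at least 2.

Repeatedly divide and take the remainder:
⌊269/161⌋ = 1, remainder 108
⌊161/108⌋ = 1, remainder 53
⌊108/53⌋ = 2, remainder 2
⌊53/2⌋ = 26, remainder 1
⌊2/1⌋ = 2, remainder 0

[1; 1, 2, 26, 2]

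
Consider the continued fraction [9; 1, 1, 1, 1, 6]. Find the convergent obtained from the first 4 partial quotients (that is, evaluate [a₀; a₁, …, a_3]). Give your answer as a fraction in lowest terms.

29/3

a_0 = 9: 9/1
a_1 = 1: 10/1
a_2 = 1: 19/2
a_3 = 1: 29/3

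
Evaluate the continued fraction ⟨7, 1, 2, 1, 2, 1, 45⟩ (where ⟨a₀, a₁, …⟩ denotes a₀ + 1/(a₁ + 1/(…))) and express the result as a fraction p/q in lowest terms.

5305/686

Compute successive convergents:
a_0 = 7: 7/1
a_1 = 1: 8/1
a_2 = 2: 23/3
a_3 = 1: 31/4
a_4 = 2: 85/11
a_5 = 1: 116/15
a_6 = 45: 5305/686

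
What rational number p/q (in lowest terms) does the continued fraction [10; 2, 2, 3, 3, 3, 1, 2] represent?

6944/667

Start with 2.
1 + 1/(2/1) = 1 + 1/2 = 3/2
3 + 1/(3/2) = 3 + 2/3 = 11/3
3 + 1/(11/3) = 3 + 3/11 = 36/11
3 + 1/(36/11) = 3 + 11/36 = 119/36
2 + 1/(119/36) = 2 + 36/119 = 274/119
2 + 1/(274/119) = 2 + 119/274 = 667/274
10 + 1/(667/274) = 10 + 274/667 = 6944/667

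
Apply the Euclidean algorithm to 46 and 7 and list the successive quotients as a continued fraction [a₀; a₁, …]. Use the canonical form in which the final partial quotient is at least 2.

46 = 6·7 + 4, so a_0 = 6
7 = 1·4 + 3, so a_1 = 1
4 = 1·3 + 1, so a_2 = 1
3 = 3·1 + 0, so a_3 = 3

[6; 1, 1, 3]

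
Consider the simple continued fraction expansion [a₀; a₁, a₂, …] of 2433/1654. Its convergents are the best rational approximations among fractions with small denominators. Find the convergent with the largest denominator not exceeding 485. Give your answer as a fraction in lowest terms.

659/448

a_0 = 1: 1/1  (≤ bound)
a_1 = 2: 3/2  (≤ bound)
a_2 = 8: 25/17  (≤ bound)
a_3 = 8: 203/138  (≤ bound)
a_4 = 1: 228/155  (≤ bound)
a_5 = 2: 659/448  (≤ bound)
a_6 = 1: 887/603  (> 485, stop)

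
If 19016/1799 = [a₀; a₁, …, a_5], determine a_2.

19016 ÷ 1799 → quotient 10, remainder 1026
1799 ÷ 1026 → quotient 1, remainder 773
1026 ÷ 773 → quotient 1, remainder 253

1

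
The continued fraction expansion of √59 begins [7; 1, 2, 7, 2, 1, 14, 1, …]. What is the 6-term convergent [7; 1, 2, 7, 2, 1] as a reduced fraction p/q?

530/69

a_0 = 7: 7/1
a_1 = 1: 8/1
a_2 = 2: 23/3
a_3 = 7: 169/22
a_4 = 2: 361/47
a_5 = 1: 530/69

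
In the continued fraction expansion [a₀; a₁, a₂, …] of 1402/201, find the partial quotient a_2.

1402 ÷ 201 → quotient 6, remainder 196
201 ÷ 196 → quotient 1, remainder 5
196 ÷ 5 → quotient 39, remainder 1

39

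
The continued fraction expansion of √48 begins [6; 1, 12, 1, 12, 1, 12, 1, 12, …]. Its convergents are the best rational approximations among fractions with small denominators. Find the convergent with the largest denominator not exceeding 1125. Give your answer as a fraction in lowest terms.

a_0 = 6: 6/1  (≤ bound)
a_1 = 1: 7/1  (≤ bound)
a_2 = 12: 90/13  (≤ bound)
a_3 = 1: 97/14  (≤ bound)
a_4 = 12: 1254/181  (≤ bound)
a_5 = 1: 1351/195  (≤ bound)
a_6 = 12: 17466/2521  (> 1125, stop)

1351/195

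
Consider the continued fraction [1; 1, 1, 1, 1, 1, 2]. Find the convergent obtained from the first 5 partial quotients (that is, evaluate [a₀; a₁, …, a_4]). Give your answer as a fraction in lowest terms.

Starting at the tail and folding back:
Start with 1.
1 + 1/(1/1) = 1 + 1/1 = 2/1
1 + 1/(2/1) = 1 + 1/2 = 3/2
1 + 1/(3/2) = 1 + 2/3 = 5/3
1 + 1/(5/3) = 1 + 3/5 = 8/5

8/5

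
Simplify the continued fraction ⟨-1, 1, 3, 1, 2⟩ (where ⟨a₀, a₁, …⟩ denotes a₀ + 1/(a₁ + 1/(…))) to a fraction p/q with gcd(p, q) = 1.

-3/14

Starting at the tail and folding back:
Start with 2.
1 + 1/(2/1) = 1 + 1/2 = 3/2
3 + 1/(3/2) = 3 + 2/3 = 11/3
1 + 1/(11/3) = 1 + 3/11 = 14/11
-1 + 1/(14/11) = -1 + 11/14 = -3/14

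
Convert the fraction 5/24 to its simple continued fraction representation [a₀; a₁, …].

5 ÷ 24 → quotient 0, remainder 5
24 ÷ 5 → quotient 4, remainder 4
5 ÷ 4 → quotient 1, remainder 1
4 ÷ 1 → quotient 4, remainder 0

[0; 4, 1, 4]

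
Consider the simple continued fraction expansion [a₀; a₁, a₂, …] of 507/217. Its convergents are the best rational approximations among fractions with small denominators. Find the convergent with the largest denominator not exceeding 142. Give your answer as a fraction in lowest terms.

250/107

a_0 = 2: 2/1  (≤ bound)
a_1 = 2: 5/2  (≤ bound)
a_2 = 1: 7/3  (≤ bound)
a_3 = 35: 250/107  (≤ bound)
a_4 = 2: 507/217  (> 142, stop)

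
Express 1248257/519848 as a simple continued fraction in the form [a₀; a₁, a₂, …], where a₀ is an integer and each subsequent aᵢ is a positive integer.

1248257 = 2·519848 + 208561, so a_0 = 2
519848 = 2·208561 + 102726, so a_1 = 2
208561 = 2·102726 + 3109, so a_2 = 2
102726 = 33·3109 + 129, so a_3 = 33
3109 = 24·129 + 13, so a_4 = 24
129 = 9·13 + 12, so a_5 = 9
13 = 1·12 + 1, so a_6 = 1
12 = 12·1 + 0, so a_7 = 12

[2; 2, 2, 33, 24, 9, 1, 12]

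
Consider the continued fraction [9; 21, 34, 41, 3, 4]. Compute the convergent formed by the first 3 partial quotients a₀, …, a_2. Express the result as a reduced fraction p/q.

Work from the innermost term outward:
Start with 34.
21 + 1/(34/1) = 21 + 1/34 = 715/34
9 + 1/(715/34) = 9 + 34/715 = 6469/715

6469/715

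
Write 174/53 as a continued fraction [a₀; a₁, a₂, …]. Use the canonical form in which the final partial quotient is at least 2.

[3; 3, 1, 1, 7]

Run the Euclidean algorithm, recording each quotient:
174 ÷ 53 → quotient 3, remainder 15
53 ÷ 15 → quotient 3, remainder 8
15 ÷ 8 → quotient 1, remainder 7
8 ÷ 7 → quotient 1, remainder 1
7 ÷ 1 → quotient 7, remainder 0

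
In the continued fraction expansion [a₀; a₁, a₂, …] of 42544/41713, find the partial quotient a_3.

⌊42544/41713⌋ = 1, remainder 831
⌊41713/831⌋ = 50, remainder 163
⌊831/163⌋ = 5, remainder 16
⌊163/16⌋ = 10, remainder 3

10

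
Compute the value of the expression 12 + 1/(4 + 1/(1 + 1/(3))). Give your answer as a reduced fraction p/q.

232/19

Collapse the nested fraction from the inside out:
Start with 3.
1 + 1/(3/1) = 1 + 1/3 = 4/3
4 + 1/(4/3) = 4 + 3/4 = 19/4
12 + 1/(19/4) = 12 + 4/19 = 232/19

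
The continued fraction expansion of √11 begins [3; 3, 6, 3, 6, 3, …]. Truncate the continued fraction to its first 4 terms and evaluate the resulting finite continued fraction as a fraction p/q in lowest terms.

Start with 3.
6 + 1/(3/1) = 6 + 1/3 = 19/3
3 + 1/(19/3) = 3 + 3/19 = 60/19
3 + 1/(60/19) = 3 + 19/60 = 199/60

199/60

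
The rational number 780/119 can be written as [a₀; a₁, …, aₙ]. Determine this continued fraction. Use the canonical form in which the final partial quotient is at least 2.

[6; 1, 1, 4, 13]

Run the Euclidean algorithm, recording each quotient:
780 = 6·119 + 66, so a_0 = 6
119 = 1·66 + 53, so a_1 = 1
66 = 1·53 + 13, so a_2 = 1
53 = 4·13 + 1, so a_3 = 4
13 = 13·1 + 0, so a_4 = 13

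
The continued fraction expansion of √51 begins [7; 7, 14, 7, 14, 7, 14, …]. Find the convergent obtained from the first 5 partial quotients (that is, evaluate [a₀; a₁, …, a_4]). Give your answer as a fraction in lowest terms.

70693/9899

Work from the innermost term outward:
Start with 14.
7 + 1/(14/1) = 7 + 1/14 = 99/14
14 + 1/(99/14) = 14 + 14/99 = 1400/99
7 + 1/(1400/99) = 7 + 99/1400 = 9899/1400
7 + 1/(9899/1400) = 7 + 1400/9899 = 70693/9899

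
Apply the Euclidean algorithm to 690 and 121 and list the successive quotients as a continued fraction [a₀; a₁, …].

⌊690/121⌋ = 5, remainder 85
⌊121/85⌋ = 1, remainder 36
⌊85/36⌋ = 2, remainder 13
⌊36/13⌋ = 2, remainder 10
⌊13/10⌋ = 1, remainder 3
⌊10/3⌋ = 3, remainder 1
⌊3/1⌋ = 3, remainder 0

[5; 1, 2, 2, 1, 3, 3]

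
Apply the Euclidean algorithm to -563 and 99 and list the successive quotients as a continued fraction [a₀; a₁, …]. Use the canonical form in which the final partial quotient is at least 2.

[-6; 3, 5, 6]

-563 ÷ 99 → quotient -6, remainder 31
99 ÷ 31 → quotient 3, remainder 6
31 ÷ 6 → quotient 5, remainder 1
6 ÷ 1 → quotient 6, remainder 0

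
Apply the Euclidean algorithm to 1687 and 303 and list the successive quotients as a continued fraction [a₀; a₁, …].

Repeatedly divide and take the remainder:
⌊1687/303⌋ = 5, remainder 172
⌊303/172⌋ = 1, remainder 131
⌊172/131⌋ = 1, remainder 41
⌊131/41⌋ = 3, remainder 8
⌊41/8⌋ = 5, remainder 1
⌊8/1⌋ = 8, remainder 0

[5; 1, 1, 3, 5, 8]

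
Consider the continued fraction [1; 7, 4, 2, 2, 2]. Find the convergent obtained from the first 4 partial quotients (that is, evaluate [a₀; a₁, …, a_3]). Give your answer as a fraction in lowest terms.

74/65

Compute successive convergents:
a_0 = 1: 1/1
a_1 = 7: 8/7
a_2 = 4: 33/29
a_3 = 2: 74/65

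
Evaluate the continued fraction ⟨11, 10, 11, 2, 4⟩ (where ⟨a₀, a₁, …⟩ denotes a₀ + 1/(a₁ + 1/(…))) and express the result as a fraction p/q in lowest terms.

11532/1039

Start with 4.
2 + 1/(4/1) = 2 + 1/4 = 9/4
11 + 1/(9/4) = 11 + 4/9 = 103/9
10 + 1/(103/9) = 10 + 9/103 = 1039/103
11 + 1/(1039/103) = 11 + 103/1039 = 11532/1039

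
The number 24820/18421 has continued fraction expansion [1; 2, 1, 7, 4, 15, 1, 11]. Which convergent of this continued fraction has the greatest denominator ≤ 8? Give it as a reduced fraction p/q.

a_0 = 1: 1/1  (≤ bound)
a_1 = 2: 3/2  (≤ bound)
a_2 = 1: 4/3  (≤ bound)
a_3 = 7: 31/23  (> 8, stop)

4/3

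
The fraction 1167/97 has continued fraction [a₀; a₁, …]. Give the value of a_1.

32

Apply division with remainder until the remainder is 0:
1167 ÷ 97 → quotient 12, remainder 3
97 ÷ 3 → quotient 32, remainder 1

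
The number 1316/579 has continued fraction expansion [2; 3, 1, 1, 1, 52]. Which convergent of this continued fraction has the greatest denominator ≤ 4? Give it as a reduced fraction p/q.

9/4

a_0 = 2: 2/1  (≤ bound)
a_1 = 3: 7/3  (≤ bound)
a_2 = 1: 9/4  (≤ bound)
a_3 = 1: 16/7  (> 4, stop)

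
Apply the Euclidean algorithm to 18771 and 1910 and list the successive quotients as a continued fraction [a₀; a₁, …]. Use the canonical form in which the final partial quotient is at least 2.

⌊18771/1910⌋ = 9, remainder 1581
⌊1910/1581⌋ = 1, remainder 329
⌊1581/329⌋ = 4, remainder 265
⌊329/265⌋ = 1, remainder 64
⌊265/64⌋ = 4, remainder 9
⌊64/9⌋ = 7, remainder 1
⌊9/1⌋ = 9, remainder 0

[9; 1, 4, 1, 4, 7, 9]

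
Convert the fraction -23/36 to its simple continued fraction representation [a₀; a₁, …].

[-1; 2, 1, 3, 3]

⌊-23/36⌋ = -1, remainder 13
⌊36/13⌋ = 2, remainder 10
⌊13/10⌋ = 1, remainder 3
⌊10/3⌋ = 3, remainder 1
⌊3/1⌋ = 3, remainder 0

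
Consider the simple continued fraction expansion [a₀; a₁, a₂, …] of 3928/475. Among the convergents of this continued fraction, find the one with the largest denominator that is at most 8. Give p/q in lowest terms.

a_0 = 8: 8/1  (≤ bound)
a_1 = 3: 25/3  (≤ bound)
a_2 = 1: 33/4  (≤ bound)
a_3 = 2: 91/11  (> 8, stop)

33/4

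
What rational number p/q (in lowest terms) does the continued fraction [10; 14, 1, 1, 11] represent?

3363/334

Start with 11.
1 + 1/(11/1) = 1 + 1/11 = 12/11
1 + 1/(12/11) = 1 + 11/12 = 23/12
14 + 1/(23/12) = 14 + 12/23 = 334/23
10 + 1/(334/23) = 10 + 23/334 = 3363/334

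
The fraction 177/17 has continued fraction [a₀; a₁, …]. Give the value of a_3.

3

177 ÷ 17 → quotient 10, remainder 7
17 ÷ 7 → quotient 2, remainder 3
7 ÷ 3 → quotient 2, remainder 1
3 ÷ 1 → quotient 3, remainder 0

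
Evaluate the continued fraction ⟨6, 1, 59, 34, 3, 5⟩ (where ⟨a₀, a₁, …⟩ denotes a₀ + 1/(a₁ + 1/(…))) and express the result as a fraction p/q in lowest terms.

230143/32956

a_0 = 6: 6/1
a_1 = 1: 7/1
a_2 = 59: 419/60
a_3 = 34: 14253/2041
a_4 = 3: 43178/6183
a_5 = 5: 230143/32956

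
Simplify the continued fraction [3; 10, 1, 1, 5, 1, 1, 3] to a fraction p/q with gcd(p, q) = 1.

Start with 3.
1 + 1/(3/1) = 1 + 1/3 = 4/3
1 + 1/(4/3) = 1 + 3/4 = 7/4
5 + 1/(7/4) = 5 + 4/7 = 39/7
1 + 1/(39/7) = 1 + 7/39 = 46/39
1 + 1/(46/39) = 1 + 39/46 = 85/46
10 + 1/(85/46) = 10 + 46/85 = 896/85
3 + 1/(896/85) = 3 + 85/896 = 2773/896

2773/896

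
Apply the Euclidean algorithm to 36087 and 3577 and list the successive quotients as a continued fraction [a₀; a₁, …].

[10; 11, 3, 1, 1, 10, 1, 3]

36087 ÷ 3577 → quotient 10, remainder 317
3577 ÷ 317 → quotient 11, remainder 90
317 ÷ 90 → quotient 3, remainder 47
90 ÷ 47 → quotient 1, remainder 43
47 ÷ 43 → quotient 1, remainder 4
43 ÷ 4 → quotient 10, remainder 3
4 ÷ 3 → quotient 1, remainder 1
3 ÷ 1 → quotient 3, remainder 0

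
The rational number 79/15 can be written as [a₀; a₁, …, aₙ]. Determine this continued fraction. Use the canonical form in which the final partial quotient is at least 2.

[5; 3, 1, 3]

79 = 5·15 + 4, so a_0 = 5
15 = 3·4 + 3, so a_1 = 3
4 = 1·3 + 1, so a_2 = 1
3 = 3·1 + 0, so a_3 = 3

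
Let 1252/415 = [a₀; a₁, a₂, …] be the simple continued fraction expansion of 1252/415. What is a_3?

1252 ÷ 415 → quotient 3, remainder 7
415 ÷ 7 → quotient 59, remainder 2
7 ÷ 2 → quotient 3, remainder 1
2 ÷ 1 → quotient 2, remainder 0

2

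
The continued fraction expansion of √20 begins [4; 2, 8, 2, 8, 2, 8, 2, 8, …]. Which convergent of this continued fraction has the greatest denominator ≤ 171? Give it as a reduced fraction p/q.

161/36

a_0 = 4: 4/1  (≤ bound)
a_1 = 2: 9/2  (≤ bound)
a_2 = 8: 76/17  (≤ bound)
a_3 = 2: 161/36  (≤ bound)
a_4 = 8: 1364/305  (> 171, stop)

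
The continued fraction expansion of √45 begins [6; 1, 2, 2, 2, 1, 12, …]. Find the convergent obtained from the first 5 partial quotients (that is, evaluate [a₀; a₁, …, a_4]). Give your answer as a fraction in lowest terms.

a_0 = 6: 6/1
a_1 = 1: 7/1
a_2 = 2: 20/3
a_3 = 2: 47/7
a_4 = 2: 114/17

114/17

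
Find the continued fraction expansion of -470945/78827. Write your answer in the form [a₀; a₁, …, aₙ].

-470945 = -6·78827 + 2017, so a_0 = -6
78827 = 39·2017 + 164, so a_1 = 39
2017 = 12·164 + 49, so a_2 = 12
164 = 3·49 + 17, so a_3 = 3
49 = 2·17 + 15, so a_4 = 2
17 = 1·15 + 2, so a_5 = 1
15 = 7·2 + 1, so a_6 = 7
2 = 2·1 + 0, so a_7 = 2

[-6; 39, 12, 3, 2, 1, 7, 2]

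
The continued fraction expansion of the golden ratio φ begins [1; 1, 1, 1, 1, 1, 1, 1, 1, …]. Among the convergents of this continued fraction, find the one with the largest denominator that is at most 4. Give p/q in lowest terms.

a_0 = 1: 1/1  (≤ bound)
a_1 = 1: 2/1  (≤ bound)
a_2 = 1: 3/2  (≤ bound)
a_3 = 1: 5/3  (≤ bound)
a_4 = 1: 8/5  (> 4, stop)

5/3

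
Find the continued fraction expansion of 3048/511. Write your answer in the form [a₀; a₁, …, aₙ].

⌊3048/511⌋ = 5, remainder 493
⌊511/493⌋ = 1, remainder 18
⌊493/18⌋ = 27, remainder 7
⌊18/7⌋ = 2, remainder 4
⌊7/4⌋ = 1, remainder 3
⌊4/3⌋ = 1, remainder 1
⌊3/1⌋ = 3, remainder 0

[5; 1, 27, 2, 1, 1, 3]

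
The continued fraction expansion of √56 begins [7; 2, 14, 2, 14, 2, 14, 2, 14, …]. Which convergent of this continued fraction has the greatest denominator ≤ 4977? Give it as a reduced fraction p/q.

13455/1798

a_0 = 7: 7/1  (≤ bound)
a_1 = 2: 15/2  (≤ bound)
a_2 = 14: 217/29  (≤ bound)
a_3 = 2: 449/60  (≤ bound)
a_4 = 14: 6503/869  (≤ bound)
a_5 = 2: 13455/1798  (≤ bound)
a_6 = 14: 194873/26041  (> 4977, stop)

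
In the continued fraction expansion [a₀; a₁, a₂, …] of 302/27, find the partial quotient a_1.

5

Repeatedly divide and take the remainder:
302 ÷ 27 → quotient 11, remainder 5
27 ÷ 5 → quotient 5, remainder 2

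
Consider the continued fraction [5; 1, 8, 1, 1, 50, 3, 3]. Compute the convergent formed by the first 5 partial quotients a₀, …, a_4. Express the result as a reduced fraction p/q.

112/19

Collapse the nested fraction from the inside out:
Start with 1.
1 + 1/(1/1) = 1 + 1/1 = 2/1
8 + 1/(2/1) = 8 + 1/2 = 17/2
1 + 1/(17/2) = 1 + 2/17 = 19/17
5 + 1/(19/17) = 5 + 17/19 = 112/19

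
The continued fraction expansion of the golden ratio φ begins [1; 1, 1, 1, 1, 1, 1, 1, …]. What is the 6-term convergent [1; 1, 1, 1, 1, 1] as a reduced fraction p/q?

13/8

Build up convergents one term at a time:
a_0 = 1: 1/1
a_1 = 1: 2/1
a_2 = 1: 3/2
a_3 = 1: 5/3
a_4 = 1: 8/5
a_5 = 1: 13/8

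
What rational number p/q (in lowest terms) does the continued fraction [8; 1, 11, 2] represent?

Collapse the nested fraction from the inside out:
Start with 2.
11 + 1/(2/1) = 11 + 1/2 = 23/2
1 + 1/(23/2) = 1 + 2/23 = 25/23
8 + 1/(25/23) = 8 + 23/25 = 223/25

223/25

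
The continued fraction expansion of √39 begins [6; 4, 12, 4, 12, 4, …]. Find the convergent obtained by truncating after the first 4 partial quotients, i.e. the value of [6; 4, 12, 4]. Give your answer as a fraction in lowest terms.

Start with 4.
12 + 1/(4/1) = 12 + 1/4 = 49/4
4 + 1/(49/4) = 4 + 4/49 = 200/49
6 + 1/(200/49) = 6 + 49/200 = 1249/200

1249/200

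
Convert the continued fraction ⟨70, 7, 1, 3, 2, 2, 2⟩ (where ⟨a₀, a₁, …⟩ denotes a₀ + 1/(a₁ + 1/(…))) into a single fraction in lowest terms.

28893/412

Starting at the tail and folding back:
Start with 2.
2 + 1/(2/1) = 2 + 1/2 = 5/2
2 + 1/(5/2) = 2 + 2/5 = 12/5
3 + 1/(12/5) = 3 + 5/12 = 41/12
1 + 1/(41/12) = 1 + 12/41 = 53/41
7 + 1/(53/41) = 7 + 41/53 = 412/53
70 + 1/(412/53) = 70 + 53/412 = 28893/412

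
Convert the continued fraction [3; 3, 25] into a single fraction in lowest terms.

Start with 25.
3 + 1/(25/1) = 3 + 1/25 = 76/25
3 + 1/(76/25) = 3 + 25/76 = 253/76

253/76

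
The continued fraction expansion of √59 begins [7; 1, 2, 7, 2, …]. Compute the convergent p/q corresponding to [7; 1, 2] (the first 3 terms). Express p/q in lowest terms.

Starting at the tail and folding back:
Start with 2.
1 + 1/(2/1) = 1 + 1/2 = 3/2
7 + 1/(3/2) = 7 + 2/3 = 23/3

23/3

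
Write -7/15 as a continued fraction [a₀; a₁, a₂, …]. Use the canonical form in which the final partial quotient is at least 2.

[-1; 1, 1, 7]

-7 ÷ 15 → quotient -1, remainder 8
15 ÷ 8 → quotient 1, remainder 7
8 ÷ 7 → quotient 1, remainder 1
7 ÷ 1 → quotient 7, remainder 0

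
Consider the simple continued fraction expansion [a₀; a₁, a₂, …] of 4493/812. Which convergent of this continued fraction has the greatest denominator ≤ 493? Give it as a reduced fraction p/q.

83/15

a_0 = 5: 5/1  (≤ bound)
a_1 = 1: 6/1  (≤ bound)
a_2 = 1: 11/2  (≤ bound)
a_3 = 7: 83/15  (≤ bound)
a_4 = 54: 4493/812  (> 493, stop)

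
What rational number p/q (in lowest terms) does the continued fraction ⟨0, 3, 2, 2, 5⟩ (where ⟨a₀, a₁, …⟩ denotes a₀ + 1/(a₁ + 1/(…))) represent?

Build up convergents one term at a time:
a_0 = 0: 0/1
a_1 = 3: 1/3
a_2 = 2: 2/7
a_3 = 2: 5/17
a_4 = 5: 27/92

27/92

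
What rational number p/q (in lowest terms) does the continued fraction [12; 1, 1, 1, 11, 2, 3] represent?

3215/254

a_0 = 12: 12/1
a_1 = 1: 13/1
a_2 = 1: 25/2
a_3 = 1: 38/3
a_4 = 11: 443/35
a_5 = 2: 924/73
a_6 = 3: 3215/254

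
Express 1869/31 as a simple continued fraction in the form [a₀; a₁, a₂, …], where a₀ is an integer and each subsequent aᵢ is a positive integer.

[60; 3, 2, 4]

1869 ÷ 31 → quotient 60, remainder 9
31 ÷ 9 → quotient 3, remainder 4
9 ÷ 4 → quotient 2, remainder 1
4 ÷ 1 → quotient 4, remainder 0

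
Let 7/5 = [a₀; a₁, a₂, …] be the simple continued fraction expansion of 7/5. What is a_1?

2

Repeatedly divide and take the remainder:
7 ÷ 5 → quotient 1, remainder 2
5 ÷ 2 → quotient 2, remainder 1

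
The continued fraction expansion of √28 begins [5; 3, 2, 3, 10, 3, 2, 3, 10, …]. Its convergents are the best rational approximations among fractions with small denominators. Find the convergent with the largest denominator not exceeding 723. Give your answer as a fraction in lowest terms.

List convergents until the denominator exceeds the bound:
a_0 = 5: 5/1  (≤ bound)
a_1 = 3: 16/3  (≤ bound)
a_2 = 2: 37/7  (≤ bound)
a_3 = 3: 127/24  (≤ bound)
a_4 = 10: 1307/247  (≤ bound)
a_5 = 3: 4048/765  (> 723, stop)

1307/247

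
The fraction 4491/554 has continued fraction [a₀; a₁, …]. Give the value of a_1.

9

Repeatedly divide and take the remainder:
4491 = 8·554 + 59, so a_0 = 8
554 = 9·59 + 23, so a_1 = 9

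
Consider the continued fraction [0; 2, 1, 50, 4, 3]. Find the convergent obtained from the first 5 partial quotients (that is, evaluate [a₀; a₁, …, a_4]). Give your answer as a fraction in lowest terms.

205/611

Collapse the nested fraction from the inside out:
Start with 4.
50 + 1/(4/1) = 50 + 1/4 = 201/4
1 + 1/(201/4) = 1 + 4/201 = 205/201
2 + 1/(205/201) = 2 + 201/205 = 611/205
0 + 1/(611/205) = 0 + 205/611 = 205/611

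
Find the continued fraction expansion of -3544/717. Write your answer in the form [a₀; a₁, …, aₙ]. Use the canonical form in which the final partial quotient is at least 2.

[-5; 17, 2, 20]

-3544 = -5·717 + 41, so a_0 = -5
717 = 17·41 + 20, so a_1 = 17
41 = 2·20 + 1, so a_2 = 2
20 = 20·1 + 0, so a_3 = 20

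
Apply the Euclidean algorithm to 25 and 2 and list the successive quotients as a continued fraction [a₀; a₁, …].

[12; 2]

⌊25/2⌋ = 12, remainder 1
⌊2/1⌋ = 2, remainder 0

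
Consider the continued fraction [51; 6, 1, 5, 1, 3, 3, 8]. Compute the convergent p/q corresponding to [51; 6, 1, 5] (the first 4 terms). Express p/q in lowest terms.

Collapse the nested fraction from the inside out:
Start with 5.
1 + 1/(5/1) = 1 + 1/5 = 6/5
6 + 1/(6/5) = 6 + 5/6 = 41/6
51 + 1/(41/6) = 51 + 6/41 = 2097/41

2097/41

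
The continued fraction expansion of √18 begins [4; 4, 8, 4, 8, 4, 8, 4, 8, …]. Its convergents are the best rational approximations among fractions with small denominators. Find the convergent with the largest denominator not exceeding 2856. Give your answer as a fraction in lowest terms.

a_0 = 4: 4/1  (≤ bound)
a_1 = 4: 17/4  (≤ bound)
a_2 = 8: 140/33  (≤ bound)
a_3 = 4: 577/136  (≤ bound)
a_4 = 8: 4756/1121  (≤ bound)
a_5 = 4: 19601/4620  (> 2856, stop)

4756/1121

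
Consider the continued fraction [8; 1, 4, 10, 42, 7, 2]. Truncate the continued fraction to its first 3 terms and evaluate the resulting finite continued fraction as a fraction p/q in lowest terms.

a_0 = 8: 8/1
a_1 = 1: 9/1
a_2 = 4: 44/5

44/5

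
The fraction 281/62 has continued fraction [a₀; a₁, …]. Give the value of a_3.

Repeatedly divide and take the remainder:
281 = 4·62 + 33, so a_0 = 4
62 = 1·33 + 29, so a_1 = 1
33 = 1·29 + 4, so a_2 = 1
29 = 7·4 + 1, so a_3 = 7

7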